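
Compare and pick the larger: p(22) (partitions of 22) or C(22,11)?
C(22,11)

Reasoning: Pentagonal recurrence p(n) = p(n−1) + p(n−2) − p(n−5) − p(n−7) + …: p(22) = p(21) + p(20) − p(17) − p(15) + p(10) + p(7) − p(0) = 792 + 627 − 297 − 176 + 42 + 15 − 1 = 1,002; C(22,11) = 705,432.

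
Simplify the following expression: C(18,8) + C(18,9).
92,378

Working:
By Pascal's identity: C(19,9) = 92,378.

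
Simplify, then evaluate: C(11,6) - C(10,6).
252

Reasoning: C(11,6) - C(10,6) = C(10,5) = 252.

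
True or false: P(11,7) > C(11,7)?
True
P(11,7) = 1,663,200 and C(11,7) = 330; P(n,r) = r! × C(n,r) so P > C whenever r ≥ 2.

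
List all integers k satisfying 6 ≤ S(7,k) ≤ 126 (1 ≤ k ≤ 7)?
2, 6

Working:
S(7,1)=1; S(7,2)=63; S(7,3)=301; S(7,4)=350; S(7,5)=140; S(7,6)=21; S(7,7)=1. So valid k = 2, 6.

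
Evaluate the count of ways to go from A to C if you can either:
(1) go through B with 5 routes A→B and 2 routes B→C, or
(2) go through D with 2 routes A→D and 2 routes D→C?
14

Route via B: 5×2=10. Route via D: 2×2=4. Total: 14.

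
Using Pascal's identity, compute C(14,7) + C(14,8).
6,435

Reasoning: C(14,7) + C(14,8) = C(15,8) = 6,435.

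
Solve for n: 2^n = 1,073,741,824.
30

Reasoning: 1,073,741,824 = 1,024 × 1,024 × 1,024 = 2^10 × 2^10 × 2^10 = 2^30, so n = 30.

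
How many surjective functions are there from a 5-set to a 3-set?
Onto functions = 3! × S(5,3)
First compute S(5,3) via recurrence:
Using the Stirling recurrence: S(n,k) = k·S(n-1,k) + S(n-1,k-1)
S(5,3) = 3·S(4,3) + S(4,2)
         = 3·6 + 7
         = 18 + 7
         = 25
Then: 6 × 25 = 150
Final answer: 150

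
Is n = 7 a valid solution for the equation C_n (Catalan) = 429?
Yes

C_7 = C(14,7)/(7+1) = 3,432/8 = 429, which equals 429.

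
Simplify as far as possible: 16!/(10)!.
5,765,760

Working:
This equals 16×15×...×11 = 5,765,760.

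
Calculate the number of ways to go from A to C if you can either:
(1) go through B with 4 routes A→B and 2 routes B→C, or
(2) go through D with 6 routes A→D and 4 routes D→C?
32

Working:
Route via B: 4×2=8. Route via D: 6×4=24. Total: 32.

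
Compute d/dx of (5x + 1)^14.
70(5x + 1)^13

Reasoning: Chain rule: 14(5x+1)^{13} × 5 = 70(5x+1)^{13}.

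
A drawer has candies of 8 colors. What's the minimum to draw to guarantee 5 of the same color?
33
Worst case: 4 of each = 32. One more: 33.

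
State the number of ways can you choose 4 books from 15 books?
C(15,4) = 15! / (4! × (15-4)!)
         = 15! / (4! × 11!)
         = 1,365

Answer: 1,365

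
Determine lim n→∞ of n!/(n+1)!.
0

Solution: n!/(n+1)! = 1/[(n+1)] → 0 as n → ∞.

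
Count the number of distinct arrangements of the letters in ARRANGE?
1,260

Solution: Word has 7 letters (A=2, R=2, N=1, G=1, E=1). Arrangements: 7!/Π(k!) = 1,260.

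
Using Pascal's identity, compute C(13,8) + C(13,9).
2,002

Reasoning: C(13,8) + C(13,9) = C(14,9) = 2,002.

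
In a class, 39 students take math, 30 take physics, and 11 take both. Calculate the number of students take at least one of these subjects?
|A∪B| = |A|+|B|-|A∩B| = 39+30-11 = 58.
Final answer: 58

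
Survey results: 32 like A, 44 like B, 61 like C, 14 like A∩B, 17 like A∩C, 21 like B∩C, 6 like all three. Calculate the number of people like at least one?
|A∪B∪C| = 32+44+61-14-17-21+6 = 91.
Final answer: 91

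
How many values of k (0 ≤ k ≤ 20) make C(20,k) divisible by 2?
17
Checking C(20,k) mod 2 for k = 0..20: divisible at k = 1, 2, 3, 5, 6, 7, 8, 9, 10, 11, 12, 13, 14, 15, 17, 18, 19. That's 17 values.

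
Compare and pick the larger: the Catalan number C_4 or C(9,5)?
C(9,5)
C_4 = C(8,4)/(4+1) = 70/5 = 14; C(9,5) = 126.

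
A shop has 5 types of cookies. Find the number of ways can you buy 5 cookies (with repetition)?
Stars and bars: C(5+5-1, 5) = C(9, 5) = 126.
Final answer: 126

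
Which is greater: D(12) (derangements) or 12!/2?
12!/2

D(12) = (12-1)·[D(11) + D(10)] = 11·[14,684,570 + 1,334,961] = 176,214,841; 12!/2 = 479,001,600/2 = 239,500,800.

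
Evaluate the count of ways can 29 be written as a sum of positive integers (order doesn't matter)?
4,565

Reasoning: Pentagonal recurrence p(n) = p(n−1) + p(n−2) − p(n−5) − p(n−7) + …: p(29) = p(28) + p(27) − p(24) − p(22) + p(17) + p(14) − p(7) − p(3) = 3,718 + 3,010 − 1,575 − 1,002 + 297 + 135 − 15 − 3 = 4,565.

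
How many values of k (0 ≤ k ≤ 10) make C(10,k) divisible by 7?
3

Solution: Checking C(10,k) mod 7 for k = 0..10: divisible at k = 4, 5, 6. That's 3 values.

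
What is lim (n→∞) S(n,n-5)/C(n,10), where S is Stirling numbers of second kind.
945
The leading term of S(n,n-5) as a polynomial in n is (9)!!·C(n,10), so the ratio → (9)!! = 945.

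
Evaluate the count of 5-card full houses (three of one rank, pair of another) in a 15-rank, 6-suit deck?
63,000
Triple rank: 15. Triple suits: C(6,3)=20. Pair rank: 14. Pair suits: C(6,2)=15. Total: 63,000.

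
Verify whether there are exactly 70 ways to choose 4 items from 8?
True

Working:
C(8,4) = 70.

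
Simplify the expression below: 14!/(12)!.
This equals 14×13 = 182.

Answer: 182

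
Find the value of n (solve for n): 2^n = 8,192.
13

Reasoning: 8,192 = 1,024 × 8 = 2^10 × 2^3 = 2^13, so n = 13.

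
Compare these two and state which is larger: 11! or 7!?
11!

Working:
11!=39,916,800, 7!=5,040. 11! > 7!.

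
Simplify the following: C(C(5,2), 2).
45

Solution: C(5,2) = 10, then C(10, 2) = 45.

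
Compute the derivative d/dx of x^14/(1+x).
(14x^13(1+x) - x^14)/(1+x)²

Reasoning: Quotient rule: [14x^{13}(1+x) - x^14]/(1+x)².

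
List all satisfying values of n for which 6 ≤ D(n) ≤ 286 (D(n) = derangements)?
Using D(n) = (n−1)[D(n−1) + D(n−2)] with D(1)=0, D(2)=1: D(3)=2; D(4)=9; D(5)=44; D(6)=265; D(7)=1,854. So valid n = 4, 5, 6.
Final answer: 4, 5, 6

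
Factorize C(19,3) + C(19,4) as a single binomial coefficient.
C(20,4)

By Pascal's identity: C(19,3) + C(19,4) = C(20,4) = 4,845.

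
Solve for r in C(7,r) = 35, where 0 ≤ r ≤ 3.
3

Reasoning: C(7,r) is increasing for 0 ≤ r ≤ 3. Stepping up (C(7,r+1) = C(7,r)·(7−r)/(r+1)): C(7,1) = 7, C(7,2) = 21, C(7,3) = 35 ✓. So r = 3.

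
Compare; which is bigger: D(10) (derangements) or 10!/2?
D(10) = (10-1)·[D(9) + D(8)] = 9·[133,496 + 14,833] = 1,334,961; 10!/2 = 3,628,800/2 = 1,814,400.

Answer: 10!/2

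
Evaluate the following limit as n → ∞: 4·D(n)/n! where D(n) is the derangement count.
4/e

D(n)/n! → 1/e, so 4·D(n)/n! → 4/e.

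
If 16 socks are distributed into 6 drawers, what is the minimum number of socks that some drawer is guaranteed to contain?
3

Working:
Pigeonhole: ⌈16/6⌉ = 3.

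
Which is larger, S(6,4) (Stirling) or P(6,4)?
P(6,4)

Explanation: S(6,4) = 4·S(5,4) + S(5,3) = 4·10 + 25 = 65; P(6,4) = 360.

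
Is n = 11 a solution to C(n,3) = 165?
Yes

Solution: C(11,3) = 11·10·9/3! = 990/6 = 165, which equals 165.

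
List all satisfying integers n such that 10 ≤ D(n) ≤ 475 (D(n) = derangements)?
5, 6

Reasoning: Using D(n) = (n−1)[D(n−1) + D(n−2)] with D(1)=0, D(2)=1: D(4)=9; D(5)=44; D(6)=265; D(7)=1,854. So valid n = 5, 6.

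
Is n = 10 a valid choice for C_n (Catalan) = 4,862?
No

Solution: C_10 = C(20,10)/(10+1) = 184,756/11 = 16,796, which does not equal 4,862.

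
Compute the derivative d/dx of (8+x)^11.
11(8+x)^10

Explanation: Using the power rule: d/dx (8+x)^11 = 11(8+x)^{10}.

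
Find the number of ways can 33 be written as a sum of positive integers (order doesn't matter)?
10,143

Pentagonal recurrence p(n) = p(n−1) + p(n−2) − p(n−5) − p(n−7) + …: p(33) = p(32) + p(31) − p(28) − p(26) + p(21) + p(18) − p(11) − p(7) = 8,349 + 6,842 − 3,718 − 2,436 + 792 + 385 − 56 − 15 = 10,143.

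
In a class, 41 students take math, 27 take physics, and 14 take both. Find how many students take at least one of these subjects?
54

|A∪B| = |A|+|B|-|A∩B| = 41+27-14 = 54.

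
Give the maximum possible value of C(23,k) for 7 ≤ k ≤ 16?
1,352,078

C(23,k) is maximised at the centre of the row: C(23,11) = 1,352,078.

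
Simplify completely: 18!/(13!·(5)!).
8,568
This is C(18,13) = 8,568.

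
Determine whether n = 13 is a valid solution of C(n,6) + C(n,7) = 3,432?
C(13,6) + C(13,7) = 1,716 + 1,716 = 3,432, which equals 3,432.

Answer: Yes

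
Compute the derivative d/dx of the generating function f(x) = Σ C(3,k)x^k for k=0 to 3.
Σ k·C(3,k)x^(k-1) for k=1 to 3

Working:
Term-by-term differentiation gives Σ k·C(3,k)x^{k-1} for k=1 to 3.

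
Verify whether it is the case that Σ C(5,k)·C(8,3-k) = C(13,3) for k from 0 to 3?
True

Vandermonde's identity gives C(13,3) = 286; RHS C(13,3) = 286.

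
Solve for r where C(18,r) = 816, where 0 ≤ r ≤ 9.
3

C(18,r) is increasing for 0 ≤ r ≤ 9. Stepping up (C(18,r+1) = C(18,r)·(18−r)/(r+1)): C(18,1) = 18, C(18,2) = 153, C(18,3) = 816 ✓. So r = 3.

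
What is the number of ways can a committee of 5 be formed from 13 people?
1,287

C(13,5) = 13! / (5! × (13-5)!)
         = 13! / (5! × 8!)
         = 1,287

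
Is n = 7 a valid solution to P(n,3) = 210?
Yes
P(7,3) = 7·6·5 = 210, which equals 210.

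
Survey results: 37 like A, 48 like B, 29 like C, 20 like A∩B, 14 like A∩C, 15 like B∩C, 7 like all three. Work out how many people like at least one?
72

|A∪B∪C| = 37+48+29-20-14-15+7 = 72.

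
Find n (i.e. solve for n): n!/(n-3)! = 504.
9

n!/(n-3)! = n×(n-1)×(n-2), a product of 3 consecutive integers ≈ (n−1)^3. 504^(1/3) + 1 ≈ 9.0; check n = 9: 9×8×7 = 504 ✓. So n = 9.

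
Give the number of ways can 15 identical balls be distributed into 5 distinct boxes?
3,876

Explanation: C(15+5-1, 5-1) = C(19, 4) = 3,876.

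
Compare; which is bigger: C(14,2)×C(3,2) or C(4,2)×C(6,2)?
C(14,2)×C(3,2)

Working:
C(14,2)×C(3,2)=273, C(4,2)×C(6,2)=90.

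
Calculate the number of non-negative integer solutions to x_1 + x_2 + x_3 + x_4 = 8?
C(8+4-1, 4-1) = 165.

Answer: 165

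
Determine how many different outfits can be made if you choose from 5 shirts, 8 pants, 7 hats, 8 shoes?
By the multiplication principle: 5 × 8 × 7 × 8 = 2,240.
Final answer: 2,240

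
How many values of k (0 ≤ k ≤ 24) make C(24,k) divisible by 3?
16
Checking C(24,k) mod 3 for k = 0..24: divisible at k = 1, 2, 4, 5, 7, 8, 10, 11, 13, 14, 16, 17, 19, 20, 22, 23. That's 16 values.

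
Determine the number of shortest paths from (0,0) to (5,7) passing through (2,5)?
210

Explanation: To (2,5): C(7,2)=21. From there: C(5,3)=10. Total: 210.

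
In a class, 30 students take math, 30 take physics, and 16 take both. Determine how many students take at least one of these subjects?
44

Explanation: |A∪B| = |A|+|B|-|A∩B| = 30+30-16 = 44.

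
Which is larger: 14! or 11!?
14!
14!=87,178,291,200, 11!=39,916,800. 14! > 11!.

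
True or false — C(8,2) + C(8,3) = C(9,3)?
True

Solution: Pascal's identity: LHS = 28 + 56 = 84; RHS = C(9,3) = 84. Both sides agree, so the statement holds.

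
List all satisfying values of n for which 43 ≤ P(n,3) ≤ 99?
P(4,3)=24; P(5,3)=60; P(6,3)=120. So valid n = 5.
Final answer: 5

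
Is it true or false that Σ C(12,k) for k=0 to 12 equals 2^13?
Binomial theorem: Σ C(12,k) = (1+1)^12 = 2^12 = 4,096; RHS 2^13 = 8,192.
Final answer: False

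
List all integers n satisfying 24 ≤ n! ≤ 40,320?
4, 5, 6, 7, 8
n! is strictly increasing; 4! = 24 and 8! = 40,320, so valid n = 4, 5, 6, 7, 8.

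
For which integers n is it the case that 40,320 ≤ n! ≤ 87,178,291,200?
8, 9, 10, 11, 12, 13, 14

n! is strictly increasing; 8! = 40,320 and 14! = 87,178,291,200, so valid n = 8, 9, 10, 11, 12, 13, 14.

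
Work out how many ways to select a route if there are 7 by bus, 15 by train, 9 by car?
31

Explanation: By the addition principle: 7 + 15 + 9 = 31.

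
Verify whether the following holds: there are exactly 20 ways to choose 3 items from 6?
True

Explanation: C(6,3) = 20.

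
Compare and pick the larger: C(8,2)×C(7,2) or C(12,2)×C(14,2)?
C(12,2)×C(14,2)

Explanation: C(8,2)×C(7,2)=588, C(12,2)×C(14,2)=6,006.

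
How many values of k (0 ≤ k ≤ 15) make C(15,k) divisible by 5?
12

Working:
Checking C(15,k) mod 5 for k = 0..15: divisible at k = 1, 2, 3, 4, 6, 7, 8, 9, 11, 12, 13, 14. That's 12 values.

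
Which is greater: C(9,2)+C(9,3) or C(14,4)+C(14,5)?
C(14,4)+C(14,5)
First=120, Second=3,003.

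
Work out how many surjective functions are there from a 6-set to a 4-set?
1,560

Solution: Onto functions = 4! × S(6,4)
First compute S(6,4) via recurrence:
Using the Stirling recurrence: S(n,k) = k·S(n-1,k) + S(n-1,k-1)
S(6,4) = 4·S(5,4) + S(5,3)
         = 4·10 + 25
         = 40 + 25
         = 65
Then: 24 × 65 = 1,560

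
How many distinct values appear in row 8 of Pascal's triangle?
5

Solution: Row 8 has entries C(8,0)..C(8,8); by symmetry C(8,k)=C(8,8-k), giving 5 distinct values.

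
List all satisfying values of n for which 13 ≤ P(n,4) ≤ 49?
4

Working:
P(3,4)=0; P(4,4)=24; P(5,4)=120. So valid n = 4.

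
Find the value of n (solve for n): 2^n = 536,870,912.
29

Solution: 536,870,912 = 1,024 × 1,024 × 512 = 2^10 × 2^10 × 2^9 = 2^29, so n = 29.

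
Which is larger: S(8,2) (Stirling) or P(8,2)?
S(8,2) = 2·S(7,2) + S(7,1) = 2·63 + 1 = 127; P(8,2) = 56.

Answer: S(8,2)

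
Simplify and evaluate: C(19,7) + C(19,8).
125,970
By Pascal's identity: C(20,8) = 125,970.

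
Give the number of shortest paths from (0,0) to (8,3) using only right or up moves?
165

Solution: Choose 8 rights from 11 moves: C(11,8) = 165.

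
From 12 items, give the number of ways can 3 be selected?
220

Explanation: C(12,3) = 12! / (3! × (12-3)!)
         = 12! / (3! × 9!)
         = 220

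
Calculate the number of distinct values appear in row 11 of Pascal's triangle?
Row 11 has entries C(11,0)..C(11,11); by symmetry C(11,k)=C(11,11-k), giving 6 distinct values.
Final answer: 6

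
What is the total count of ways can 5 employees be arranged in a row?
120

Reasoning: Arrangements of 5 distinct objects: 5! = 120.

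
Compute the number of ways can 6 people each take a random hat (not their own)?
265

Explanation: Using D(n) = (n-1)[D(n-1) + D(n-2)]:
D(6) = (6-1) × [D(5) + D(4)]
      = 5 × [44 + 9]
      = 5 × 53
      = 265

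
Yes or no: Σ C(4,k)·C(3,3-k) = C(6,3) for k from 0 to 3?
Vandermonde's identity gives C(7,3) = 35; RHS C(6,3) = 20.
Final answer: No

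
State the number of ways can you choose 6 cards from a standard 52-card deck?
20,358,520

Explanation: C(52,6) = 20,358,520.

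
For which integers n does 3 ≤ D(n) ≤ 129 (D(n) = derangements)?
4, 5

Working:
Using D(n) = (n−1)[D(n−1) + D(n−2)] with D(1)=0, D(2)=1: D(3)=2; D(4)=9; D(5)=44; D(6)=265. So valid n = 4, 5.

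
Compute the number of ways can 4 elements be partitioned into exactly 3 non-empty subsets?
6

This equals S(4,3), the Stirling number of the 2nd kind.
Using the Stirling recurrence: S(n,k) = k·S(n-1,k) + S(n-1,k-1)
S(4,3) = 3·S(3,3) + S(3,2)
         = 3·1 + 3
         = 3 + 3
         = 6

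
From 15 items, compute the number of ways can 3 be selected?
455

Reasoning: C(15,3) = 15! / (3! × (15-3)!)
         = 15! / (3! × 12!)
         = 455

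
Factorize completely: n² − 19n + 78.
(n − 6)(n − 13)

Reasoning: Seek roots whose sum is 19 and product is 78: (6, 13). So n² − 19n + 78 = (n − 6)(n − 13).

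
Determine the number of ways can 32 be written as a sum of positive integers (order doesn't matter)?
8,349

Pentagonal recurrence p(n) = p(n−1) + p(n−2) − p(n−5) − p(n−7) + …: p(32) = p(31) + p(30) − p(27) − p(25) + p(20) + p(17) − p(10) − p(6) = 6,842 + 5,604 − 3,010 − 1,958 + 627 + 297 − 42 − 11 = 8,349.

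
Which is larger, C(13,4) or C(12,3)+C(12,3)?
C(13,4)

Working:
C(13,4)=715; C(12,3)+C(12,3)=220+220=440.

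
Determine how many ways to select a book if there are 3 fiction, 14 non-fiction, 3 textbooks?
20

Working:
By the addition principle: 3 + 14 + 3 = 20.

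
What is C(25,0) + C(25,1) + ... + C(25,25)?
33,554,432

Solution: Sum of binomial coefficients = 2^25 = 33,554,432.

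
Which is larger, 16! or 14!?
16!

Reasoning: 16!=20,922,789,888,000, 14!=87,178,291,200. 16! > 14!.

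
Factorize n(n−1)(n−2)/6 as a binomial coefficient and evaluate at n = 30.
C(n,3); C(30,3) = 4,060

Explanation: n(n−1)(n−2)/6 = n!/(3!(n−3)!) = C(n,3). At n = 30: C(30,3) = 4,060.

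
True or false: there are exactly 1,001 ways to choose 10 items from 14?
True

Solution: C(14,10) = 1,001.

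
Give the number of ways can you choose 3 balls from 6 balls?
20

Explanation: C(6,3) = 6! / (3! × (6-3)!)
         = 6! / (3! × 3!)
         = 20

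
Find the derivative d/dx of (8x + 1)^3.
Chain rule: 3(8x+1)^{2} × 8 = 24(8x+1)^{2}.
Final answer: 24(8x + 1)^2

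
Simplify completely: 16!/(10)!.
5,765,760
This equals 16×15×...×11 = 5,765,760.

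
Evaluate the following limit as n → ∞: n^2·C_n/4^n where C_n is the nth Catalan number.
∞

Explanation: C_n ~ 4^n/(n^(3/2)√π), so n^2·C_n/4^n ~ n^(2 − 3/2)/√π → ∞.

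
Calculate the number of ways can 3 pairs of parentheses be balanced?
Using the Catalan number formula: C_n = C(2n, n) / (n+1)
C_3 = C(6, 3) / (3+1)
     = 20 / 4
     = 5
Final answer: 5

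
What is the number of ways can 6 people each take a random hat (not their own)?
Using D(n) = (n-1)[D(n-1) + D(n-2)]:
D(6) = (6-1) × [D(5) + D(4)]
      = 5 × [44 + 9]
      = 5 × 53
      = 265
Final answer: 265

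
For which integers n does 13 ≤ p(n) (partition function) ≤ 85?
7, 8, 9, 10, 11, 12

Tabulating p(n) via p(n) = p(n−1) + p(n−2) − p(n−5) − p(n−7) + …: p(6)=11; p(7)=15; p(8)=22; p(9)=30; p(10)=42; p(11)=56; p(12)=77; p(13)=101. So valid n = 7, 8, 9, 10, 11, 12.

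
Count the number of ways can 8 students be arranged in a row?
40,320

Explanation: Arrangements of 8 distinct objects: 8! = 40,320.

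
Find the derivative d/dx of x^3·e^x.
(3x^2 + x^3)e^x

Explanation: Product rule: d/dx[x^3]·e^x + x^3·d/dx[e^x] = 3x^{2}e^x + x^3e^x.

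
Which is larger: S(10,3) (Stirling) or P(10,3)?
S(10,3)
S(10,3) = 3·S(9,3) + S(9,2) = 3·3,025 + 255 = 9,330; P(10,3) = 720.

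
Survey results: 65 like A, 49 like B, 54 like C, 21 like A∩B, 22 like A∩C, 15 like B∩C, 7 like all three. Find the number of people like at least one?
|A∪B∪C| = 65+49+54-21-22-15+7 = 117.
Final answer: 117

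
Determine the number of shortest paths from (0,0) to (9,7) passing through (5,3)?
3,920

Explanation: To (5,3): C(8,5)=56. From there: C(8,4)=70. Total: 3,920.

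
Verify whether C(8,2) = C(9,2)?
False

Reasoning: LHS = C(8,2) = 28; RHS = C(9,2) = 36. 28 ≠ 36, so the statement does not hold.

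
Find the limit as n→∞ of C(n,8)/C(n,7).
∞

Working:
C(n,8)/C(n,7) = (n-7)/8 → ∞ as n → ∞.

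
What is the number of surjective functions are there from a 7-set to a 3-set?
1,806

Explanation: Onto functions = 3! × S(7,3)
First compute S(7,3) via recurrence:
Using the Stirling recurrence: S(n,k) = k·S(n-1,k) + S(n-1,k-1)
S(7,3) = 3·S(6,3) + S(6,2)
         = 3·90 + 31
         = 270 + 31
         = 301
Then: 6 × 301 = 1,806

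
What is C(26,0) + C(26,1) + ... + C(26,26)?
Sum of binomial coefficients = 2^26 = 67,108,864.

Answer: 67,108,864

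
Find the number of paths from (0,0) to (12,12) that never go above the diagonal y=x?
Counted by the Catalan number C_12: C_12 = C(24,12)/(12+1) = 2,704,156/13 = 208,012.

Answer: 208,012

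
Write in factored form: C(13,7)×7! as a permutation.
C(13,7)×7! = [13!/(7!(6)!)]×7! = 13!/(6)! = P(13,7) = 8,648,640.

Answer: P(13,7)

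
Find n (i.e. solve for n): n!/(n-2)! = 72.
9

Explanation: n!/(n-2)! = n×(n-1), a product of 2 consecutive integers ≈ (n−0.5)^2. 72^(1/2) + 0.5 ≈ 9.0; check n = 9: 9×8 = 72 ✓. So n = 9.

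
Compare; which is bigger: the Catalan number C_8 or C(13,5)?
C_8
C_8 = C(16,8)/(8+1) = 12,870/9 = 1,430; C(13,5) = 1,287.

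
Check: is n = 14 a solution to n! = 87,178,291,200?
14! = 14·13! = 14·6,227,020,800 = 87,178,291,200, which equals 87,178,291,200.
Final answer: Yes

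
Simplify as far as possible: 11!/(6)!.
This equals 11×10×...×7 = 55,440.
Final answer: 55,440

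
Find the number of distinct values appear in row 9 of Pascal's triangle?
Row 9 has entries C(9,0)..C(9,9); by symmetry C(9,k)=C(9,9-k), giving 5 distinct values.

Answer: 5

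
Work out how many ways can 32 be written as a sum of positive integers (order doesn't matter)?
8,349

Solution: Pentagonal recurrence p(n) = p(n−1) + p(n−2) − p(n−5) − p(n−7) + …: p(32) = p(31) + p(30) − p(27) − p(25) + p(20) + p(17) − p(10) − p(6) = 6,842 + 5,604 − 3,010 − 1,958 + 627 + 297 − 42 − 11 = 8,349.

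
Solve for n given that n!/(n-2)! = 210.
15

Explanation: n!/(n-2)! = n×(n-1), a product of 2 consecutive integers ≈ (n−0.5)^2. 210^(1/2) + 0.5 ≈ 15.0; check n = 15: 15×14 = 210 ✓. So n = 15.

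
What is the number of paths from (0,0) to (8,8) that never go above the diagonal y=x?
Counted by the Catalan number C_8: C_8 = C(16,8)/(8+1) = 12,870/9 = 1,430.
Final answer: 1,430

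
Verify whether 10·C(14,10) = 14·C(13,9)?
Absorption identity k·C(n,k) = n·C(n-1,k-1). LHS = 10·1001 = 10,010; RHS = 14·715 = 10,010.

Answer: True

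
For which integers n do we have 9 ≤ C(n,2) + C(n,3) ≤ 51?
4, 5, 6

Reasoning: C(3,2)+C(3,3)=4; C(4,2)+C(4,3)=10; C(5,2)+C(5,3)=20; C(6,2)+C(6,3)=35; C(7,2)+C(7,3)=56. So valid n = 4, 5, 6.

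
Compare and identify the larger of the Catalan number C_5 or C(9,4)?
C_5 = C(10,5)/(5+1) = 252/6 = 42; C(9,4) = 126.
Final answer: C(9,4)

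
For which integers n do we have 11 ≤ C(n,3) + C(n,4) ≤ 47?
5, 6

C(4,3)+C(4,4)=5; C(5,3)+C(5,4)=15; C(6,3)+C(6,4)=35; C(7,3)+C(7,4)=70. So valid n = 5, 6.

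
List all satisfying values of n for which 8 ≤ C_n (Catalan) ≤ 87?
4, 5

Reasoning: C_3=5; C_4=14; C_5=42; C_6=132. So valid n = 4, 5.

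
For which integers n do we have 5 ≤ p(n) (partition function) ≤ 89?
Tabulating p(n) via p(n) = p(n−1) + p(n−2) − p(n−5) − p(n−7) + …: p(3)=3; p(4)=5; p(5)=7; p(6)=11; p(7)=15; p(8)=22; p(9)=30; p(10)=42; p(11)=56; p(12)=77; p(13)=101. So valid n = 4, 5, 6, 7, 8, 9, 10, 11, 12.
Final answer: 4, 5, 6, 7, 8, 9, 10, 11, 12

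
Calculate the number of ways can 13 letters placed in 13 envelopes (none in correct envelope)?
2,290,792,932

Reasoning: Using D(n) = (n-1)[D(n-1) + D(n-2)]:
D(13) = (13-1) × [D(12) + D(11)]
      = 12 × [176214841 + 14684570]
      = 12 × 190899411
      = 2,290,792,932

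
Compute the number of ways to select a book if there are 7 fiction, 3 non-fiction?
10

Reasoning: By the addition principle: 7 + 3 = 10.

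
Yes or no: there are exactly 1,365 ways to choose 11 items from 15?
Yes

Explanation: C(15,11) = 1,365.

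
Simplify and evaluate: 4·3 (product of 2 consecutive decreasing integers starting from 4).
This is P(4,2) = 4!/(2)! = 12.

Answer: 12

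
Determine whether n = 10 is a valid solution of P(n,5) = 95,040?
P(10,5) = 10·9·8·7·6 = 30,240, which does not equal 95,040.

Answer: No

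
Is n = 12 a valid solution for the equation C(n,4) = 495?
Yes

Solution: C(12,4) = 12·11·10·9/4! = 11,880/24 = 495, which equals 495.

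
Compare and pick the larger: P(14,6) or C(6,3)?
P(14,6)

Reasoning: P(14,6)=2,162,160, C(6,3)=20.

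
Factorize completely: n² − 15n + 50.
(n − 5)(n − 10)

Solution: Seek roots whose sum is 15 and product is 50: (5, 10). So n² − 15n + 50 = (n − 5)(n − 10).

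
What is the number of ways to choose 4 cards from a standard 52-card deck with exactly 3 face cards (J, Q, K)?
8,800

Solution: 12 face cards and 40 non-face cards: C(12,3) × C(40,1) = 220 × 40 = 8,800.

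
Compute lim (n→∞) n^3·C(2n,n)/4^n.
∞

Solution: C(2n,n) ~ 4^n/√(πn), so n^3·C(2n,n)/4^n ~ n^(3 − 1/2)/√π → ∞.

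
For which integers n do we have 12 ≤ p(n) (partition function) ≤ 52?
7, 8, 9, 10

Solution: Tabulating p(n) via p(n) = p(n−1) + p(n−2) − p(n−5) − p(n−7) + …: p(6)=11; p(7)=15; p(8)=22; p(9)=30; p(10)=42; p(11)=56. So valid n = 7, 8, 9, 10.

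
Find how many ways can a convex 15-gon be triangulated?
742,900

Explanation: Using the Catalan number formula: C_n = C(2n, n) / (n+1)
C_13 = C(26, 13) / (13+1)
     = 10400600 / 14
     = 742,900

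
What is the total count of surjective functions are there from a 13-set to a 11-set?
Onto functions = 11! × S(13,11)
First compute S(13,11) via recurrence:
Using the Stirling recurrence: S(n,k) = k·S(n-1,k) + S(n-1,k-1)
S(13,11) = 11·S(12,11) + S(12,10)
         = 11·66 + 1705
         = 726 + 1705
         = 2,431
Then: 39916800 × 2431 = 97,037,740,800

Answer: 97,037,740,800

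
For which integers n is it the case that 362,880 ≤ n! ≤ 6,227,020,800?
9, 10, 11, 12, 13
n! is strictly increasing; 9! = 362,880 and 13! = 6,227,020,800, so valid n = 9, 10, 11, 12, 13.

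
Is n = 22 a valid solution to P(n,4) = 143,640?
No

Explanation: P(22,4) = 22·21·20·19 = 175,560, which does not equal 143,640.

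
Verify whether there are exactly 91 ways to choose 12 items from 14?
C(14,12) = 91.
Final answer: True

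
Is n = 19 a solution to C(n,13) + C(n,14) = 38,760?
Yes

Reasoning: C(19,13) + C(19,14) = 27,132 + 11,628 = 38,760, which equals 38,760.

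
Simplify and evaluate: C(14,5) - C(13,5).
C(14,5) - C(13,5) = C(13,4) = 715.
Final answer: 715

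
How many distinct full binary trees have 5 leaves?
14

Reasoning: Using the Catalan number formula: C_n = C(2n, n) / (n+1)
C_4 = C(8, 4) / (4+1)
     = 70 / 5
     = 14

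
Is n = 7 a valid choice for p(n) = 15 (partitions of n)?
Yes

Reasoning: Pentagonal recurrence p(n) = p(n−1) + p(n−2) − p(n−5) − p(n−7) + …: p(7) = p(6) + p(5) − p(2) − p(0) = 11 + 7 − 2 − 1 = 15, which equals 15.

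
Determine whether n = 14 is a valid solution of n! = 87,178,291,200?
Yes

Working:
14! = 14·13! = 14·6,227,020,800 = 87,178,291,200, which equals 87,178,291,200.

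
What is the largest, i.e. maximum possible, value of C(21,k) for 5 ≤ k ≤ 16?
C(21,k) is maximised at the centre of the row: C(21,10) = 352,716.
Final answer: 352,716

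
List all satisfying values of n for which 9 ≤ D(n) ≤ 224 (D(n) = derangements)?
4, 5

Using D(n) = (n−1)[D(n−1) + D(n−2)] with D(1)=0, D(2)=1: D(3)=2; D(4)=9; D(5)=44; D(6)=265. So valid n = 4, 5.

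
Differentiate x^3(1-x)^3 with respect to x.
3x^2(1-x)^3 - 3x^3(1-x)^2

Reasoning: Product rule: 3x^{2}(1-x)^{3} + x^3·(-3)(1-x)^{2}.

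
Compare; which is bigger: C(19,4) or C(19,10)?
C(19,10)

Solution: C(19,4)=3,876, C(19,10)=92,378.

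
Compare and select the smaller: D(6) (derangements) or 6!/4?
D(6) = (6-1)·[D(5) + D(4)] = 5·[44 + 9] = 265; 6!/4 = 720/4 = 180.
Final answer: 6!/4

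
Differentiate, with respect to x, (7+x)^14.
14(7+x)^13

Working:
Using the power rule: d/dx (7+x)^14 = 14(7+x)^{13}.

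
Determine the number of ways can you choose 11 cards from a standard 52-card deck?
60,403,728,840

C(52,11) = 60,403,728,840.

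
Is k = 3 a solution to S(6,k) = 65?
No

Explanation: S(6,3) = 3·S(5,3) + S(5,2) = 3·25 + 15 = 90, which does not equal 65.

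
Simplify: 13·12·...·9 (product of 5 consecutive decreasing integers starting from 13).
154,440

Solution: This is P(13,5) = 13!/(8)! = 154,440.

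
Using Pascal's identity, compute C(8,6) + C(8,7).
36

Solution: C(8,6) + C(8,7) = C(9,7) = 36.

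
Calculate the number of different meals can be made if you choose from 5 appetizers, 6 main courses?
30

Working:
By the multiplication principle: 5 × 6 = 30.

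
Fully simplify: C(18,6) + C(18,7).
50,388

Solution: By Pascal's identity: C(19,7) = 50,388.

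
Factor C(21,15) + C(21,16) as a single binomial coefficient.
C(22,16)

Reasoning: By Pascal's identity: C(21,15) + C(21,16) = C(22,16) = 74,613.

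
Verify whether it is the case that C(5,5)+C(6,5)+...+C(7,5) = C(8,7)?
False

Hockey stick identity gives Σ = C(8,6) = 28; RHS C(8,7) = 8.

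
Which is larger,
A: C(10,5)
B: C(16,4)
B

Explanation: A=C(10,5)=252, B=C(16,4)=1,820.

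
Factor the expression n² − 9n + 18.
(n − 3)(n − 6)

Seek roots whose sum is 9 and product is 18: (3, 6). So n² − 9n + 18 = (n − 3)(n − 6).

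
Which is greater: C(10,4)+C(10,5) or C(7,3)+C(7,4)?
First=462, Second=70.
Final answer: C(10,4)+C(10,5)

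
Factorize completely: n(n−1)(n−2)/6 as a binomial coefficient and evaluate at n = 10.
C(n,3); C(10,3) = 120

Working:
n(n−1)(n−2)/6 = n!/(3!(n−3)!) = C(n,3). At n = 10: C(10,3) = 120.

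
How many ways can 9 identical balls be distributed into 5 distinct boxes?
715

Reasoning: C(9+5-1, 5-1) = C(13, 4) = 715.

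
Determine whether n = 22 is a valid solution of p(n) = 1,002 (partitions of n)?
Yes
Pentagonal recurrence p(n) = p(n−1) + p(n−2) − p(n−5) − p(n−7) + …: p(22) = p(21) + p(20) − p(17) − p(15) + p(10) + p(7) − p(0) = 792 + 627 − 297 − 176 + 42 + 15 − 1 = 1,002, which equals 1,002.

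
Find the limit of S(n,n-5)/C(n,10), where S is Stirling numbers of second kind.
945

Working:
The leading term of S(n,n-5) as a polynomial in n is (9)!!·C(n,10), so the ratio → (9)!! = 945.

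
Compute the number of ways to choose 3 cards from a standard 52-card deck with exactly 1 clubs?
9,633

Explanation: 13 clubs and 39 non-clubs: C(13,1) × C(39,2) = 13 × 741 = 9,633.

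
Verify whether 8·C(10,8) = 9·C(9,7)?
Absorption identity k·C(n,k) = n·C(n-1,k-1). LHS = 8·45 = 360; RHS = 9·36 = 324.
Final answer: False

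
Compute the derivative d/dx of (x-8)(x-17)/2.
(2x - 25)/2

Explanation: d/dx[(x-8)(x-17)] = (x-17) + (x-8) = 2x - 25. Dividing by 2 gives (2x - 25)/2.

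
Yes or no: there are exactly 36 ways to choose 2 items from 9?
Yes

Reasoning: C(9,2) = 36.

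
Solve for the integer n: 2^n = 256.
2^8 = 256, so n = 8.
Final answer: 8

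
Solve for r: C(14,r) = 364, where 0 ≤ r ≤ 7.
3

Solution: C(14,r) is increasing for 0 ≤ r ≤ 7. Stepping up (C(14,r+1) = C(14,r)·(14−r)/(r+1)): C(14,1) = 14, C(14,2) = 91, C(14,3) = 364 ✓. So r = 3.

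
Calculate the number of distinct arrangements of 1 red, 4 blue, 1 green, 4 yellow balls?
Multinomial: 10!/(1! × 4! × 1! × 4!) = 6,300.

Answer: 6,300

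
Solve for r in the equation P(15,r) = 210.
P(15,r) = 15·14·…·(15−r+1), a product of r factors. Multiplying down from 15: 15 = 15; 15·14 = 210 ✓ (2 factors). So r = 2.
Final answer: 2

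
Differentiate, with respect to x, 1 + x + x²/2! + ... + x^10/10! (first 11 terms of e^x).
Differentiating term by term gives the first 10 terms of e^x.

Answer: 1 + x + x²/2! + ... + x^9/9!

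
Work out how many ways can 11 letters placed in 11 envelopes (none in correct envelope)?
14,684,570

Solution: Using D(n) = (n-1)[D(n-1) + D(n-2)]:
D(11) = (11-1) × [D(10) + D(9)]
      = 10 × [1334961 + 133496]
      = 10 × 1468457
      = 14,684,570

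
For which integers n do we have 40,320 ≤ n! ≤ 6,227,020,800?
n! is strictly increasing; 8! = 40,320 and 13! = 6,227,020,800, so valid n = 8, 9, 10, 11, 12, 13.

Answer: 8, 9, 10, 11, 12, 13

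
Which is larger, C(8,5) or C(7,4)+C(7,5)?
By Pascal's identity: C(8,5) = C(7,4)+C(7,5) = 56. Equal.
Final answer: Equal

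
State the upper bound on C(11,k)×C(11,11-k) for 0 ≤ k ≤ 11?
C(11,k)·C(11,11-k) = C(11,k)², maximised at the centre k = 5: C(11,5)² = 213,444.
Final answer: 213,444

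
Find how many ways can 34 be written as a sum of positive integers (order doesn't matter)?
12,310

Solution: Pentagonal recurrence p(n) = p(n−1) + p(n−2) − p(n−5) − p(n−7) + …: p(34) = p(33) + p(32) − p(29) − p(27) + p(22) + p(19) − p(12) − p(8) = 10,143 + 8,349 − 4,565 − 3,010 + 1,002 + 490 − 77 − 22 = 12,310.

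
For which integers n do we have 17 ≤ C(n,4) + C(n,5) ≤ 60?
6, 7

Reasoning: C(5,4)+C(5,5)=6; C(6,4)+C(6,5)=21; C(7,4)+C(7,5)=56; C(8,4)+C(8,5)=126. So valid n = 6, 7.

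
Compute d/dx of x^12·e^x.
(12x^11 + x^12)e^x

Reasoning: Product rule: d/dx[x^12]·e^x + x^12·d/dx[e^x] = 12x^{11}e^x + x^12e^x.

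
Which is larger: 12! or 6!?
12!

Working:
12!=479,001,600, 6!=720. 12! > 6!.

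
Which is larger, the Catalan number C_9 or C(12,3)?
C_9

Explanation: C_9 = C(18,9)/(9+1) = 48,620/10 = 4,862; C(12,3) = 220.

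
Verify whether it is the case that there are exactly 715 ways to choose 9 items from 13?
True

C(13,9) = 715.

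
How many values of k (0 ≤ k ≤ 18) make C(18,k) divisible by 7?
4

Solution: Checking C(18,k) mod 7 for k = 0..18: divisible at k = 5, 6, 12, 13. That's 4 values.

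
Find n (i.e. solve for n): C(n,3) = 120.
10

Explanation: C(n,3) = n(n−1)(n−2)/3! is increasing in n, and n(n−1)(n−2) = 3!·120 = 720 ≈ (n−1)^3 gives n ≈ 10.0. Check: C(8,3) = 56, C(9,3) = 84, C(10,3) = 120 ✓. So n = 10.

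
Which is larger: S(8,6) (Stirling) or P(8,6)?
P(8,6)

S(8,6) = 6·S(7,6) + S(7,5) = 6·21 + 140 = 266; P(8,6) = 20,160.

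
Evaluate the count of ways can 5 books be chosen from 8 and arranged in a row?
6,720

Solution: P(8,5) = 8!/(8-5)! = 6,720.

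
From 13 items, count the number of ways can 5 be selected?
1,287

C(13,5) = 13! / (5! × (13-5)!)
         = 13! / (5! × 8!)
         = 1,287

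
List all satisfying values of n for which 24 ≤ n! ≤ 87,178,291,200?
4, 5, 6, 7, 8, 9, 10, 11, 12, 13, 14
n! is strictly increasing; 4! = 24 and 14! = 87,178,291,200, so valid n = 4, 5, 6, 7, 8, 9, 10, 11, 12, 13, 14.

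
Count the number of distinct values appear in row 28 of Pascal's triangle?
Row 28 has entries C(28,0)..C(28,28); by symmetry C(28,k)=C(28,28-k), giving 15 distinct values.

Answer: 15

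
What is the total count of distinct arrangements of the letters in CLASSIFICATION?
1,816,214,400
Word has 14 letters (C=2, L=1, A=2, S=2, I=3, F=1, T=1, O=1, N=1). Arrangements: 14!/Π(k!) = 1,816,214,400.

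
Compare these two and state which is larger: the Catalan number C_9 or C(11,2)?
C_9 = C(18,9)/(9+1) = 48,620/10 = 4,862; C(11,2) = 55.

Answer: C_9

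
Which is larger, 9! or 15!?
15!

Reasoning: 9!=362,880, 15!=1,307,674,368,000. 15! > 9!.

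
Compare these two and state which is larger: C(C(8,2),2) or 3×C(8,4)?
C(C(8,2),2)=378, 3×C(8,4)=210.

Answer: C(C(8,2),2)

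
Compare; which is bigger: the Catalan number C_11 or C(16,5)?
C_11 = C(22,11)/(11+1) = 705,432/12 = 58,786; C(16,5) = 4,368.

Answer: C_11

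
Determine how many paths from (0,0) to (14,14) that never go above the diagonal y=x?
2,674,440

Reasoning: Counted by the Catalan number C_14: C_14 = C(28,14)/(14+1) = 40,116,600/15 = 2,674,440.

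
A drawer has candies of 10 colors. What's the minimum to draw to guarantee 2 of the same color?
11

Worst case: 1 of each = 10. One more: 11.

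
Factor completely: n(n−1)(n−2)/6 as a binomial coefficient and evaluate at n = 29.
n(n−1)(n−2)/6 = n!/(3!(n−3)!) = C(n,3). At n = 29: C(29,3) = 3,654.
Final answer: C(n,3); C(29,3) = 3,654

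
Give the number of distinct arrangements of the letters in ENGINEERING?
277,200
Word has 11 letters (E=3, N=3, G=2, I=2, R=1). Arrangements: 11!/Π(k!) = 277,200.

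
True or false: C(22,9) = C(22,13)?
True

Reasoning: C(22,9) = C(22,22-9) by the symmetry property; both equal 497,420.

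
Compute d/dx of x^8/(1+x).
Quotient rule: [8x^{7}(1+x) - x^8]/(1+x)².

Answer: (8x^7(1+x) - x^8)/(1+x)²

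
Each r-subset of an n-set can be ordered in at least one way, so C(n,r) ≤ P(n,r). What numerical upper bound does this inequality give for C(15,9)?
P(15,9) = 15·14·13·12·11·10·9·8·7 = 1,816,214,400, so C(15,9) ≤ 1,816,214,400. (The bound is loose by a factor of 9! = 362,880: C(15,9) = 1,816,214,400/362,880 = 5,005.)
Final answer: 1,816,214,400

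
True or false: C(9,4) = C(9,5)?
True

Reasoning: C(9,4) = C(9,9-4) by the symmetry property; both equal 126.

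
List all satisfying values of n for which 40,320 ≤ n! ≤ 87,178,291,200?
8, 9, 10, 11, 12, 13, 14
n! is strictly increasing; 8! = 40,320 and 14! = 87,178,291,200, so valid n = 8, 9, 10, 11, 12, 13, 14.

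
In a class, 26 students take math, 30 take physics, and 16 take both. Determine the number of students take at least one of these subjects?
|A∪B| = |A|+|B|-|A∩B| = 26+30-16 = 40.
Final answer: 40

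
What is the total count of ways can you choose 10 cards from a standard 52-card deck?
15,820,024,220

C(52,10) = 15,820,024,220.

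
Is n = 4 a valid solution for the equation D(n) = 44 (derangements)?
No

Explanation: D(4) = (4-1)·[D(3) + D(2)] = 3·[2 + 1] = 9, which does not equal 44.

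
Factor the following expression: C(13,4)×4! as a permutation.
C(13,4)×4! = [13!/(4!(9)!)]×4! = 13!/(9)! = P(13,4) = 17,160.
Final answer: P(13,4)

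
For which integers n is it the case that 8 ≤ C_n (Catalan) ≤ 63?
C_3=5; C_4=14; C_5=42; C_6=132. So valid n = 4, 5.
Final answer: 4, 5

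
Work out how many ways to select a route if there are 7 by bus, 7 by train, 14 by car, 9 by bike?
37

Explanation: By the addition principle: 7 + 7 + 14 + 9 = 37.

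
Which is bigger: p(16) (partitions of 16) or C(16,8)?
C(16,8)

Explanation: Pentagonal recurrence p(n) = p(n−1) + p(n−2) − p(n−5) − p(n−7) + …: p(16) = p(15) + p(14) − p(11) − p(9) + p(4) + p(1) = 176 + 135 − 56 − 30 + 5 + 1 = 231; C(16,8) = 12,870.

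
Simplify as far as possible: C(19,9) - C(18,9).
43,758

Explanation: C(19,9) - C(18,9) = C(18,8) = 43,758.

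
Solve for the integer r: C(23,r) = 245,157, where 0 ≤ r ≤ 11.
7

Reasoning: C(23,r) is increasing for 0 ≤ r ≤ 11. Stepping up (C(23,r+1) = C(23,r)·(23−r)/(r+1)): C(23,1) = 23, C(23,2) = 253, C(23,3) = 1,771, C(23,4) = 8,855, C(23,5) = 33,649, C(23,6) = 100,947, C(23,7) = 245,157 ✓. So r = 7.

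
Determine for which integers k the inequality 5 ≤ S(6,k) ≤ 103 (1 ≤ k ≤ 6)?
2, 3, 4, 5

Working:
S(6,1)=1; S(6,2)=31; S(6,3)=90; S(6,4)=65; S(6,5)=15; S(6,6)=1. So valid k = 2, 3, 4, 5.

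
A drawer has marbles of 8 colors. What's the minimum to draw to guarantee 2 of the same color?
9

Worst case: 1 of each = 8. One more: 9.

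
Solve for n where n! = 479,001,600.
12

Reasoning: n! is strictly increasing. 10! = 3,628,800, 11! = 39,916,800, 12! = 479,001,600 ✓. So n = 12.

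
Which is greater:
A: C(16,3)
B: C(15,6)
B

Working:
A=C(16,3)=560, B=C(15,6)=5,005.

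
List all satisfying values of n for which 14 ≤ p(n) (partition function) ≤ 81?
7, 8, 9, 10, 11, 12

Reasoning: Tabulating p(n) via p(n) = p(n−1) + p(n−2) − p(n−5) − p(n−7) + …: p(6)=11; p(7)=15; p(8)=22; p(9)=30; p(10)=42; p(11)=56; p(12)=77; p(13)=101. So valid n = 7, 8, 9, 10, 11, 12.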